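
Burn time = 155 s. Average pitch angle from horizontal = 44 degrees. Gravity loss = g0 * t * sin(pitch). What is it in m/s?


GL = 9.81 * 155 * sin(44 deg) = 1056 m/s

1056 m/s


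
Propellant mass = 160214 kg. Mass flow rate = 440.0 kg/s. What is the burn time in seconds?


tb = 160214 / 440.0 = 364.1 s

364.1 s


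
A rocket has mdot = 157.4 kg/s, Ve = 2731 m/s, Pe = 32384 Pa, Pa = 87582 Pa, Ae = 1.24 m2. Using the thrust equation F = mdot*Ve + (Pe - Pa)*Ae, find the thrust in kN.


F = 157.4 * 2731 + (32384 - 87582) * 1.24 = 361414.0 N = 361.4 kN

361.4 kN


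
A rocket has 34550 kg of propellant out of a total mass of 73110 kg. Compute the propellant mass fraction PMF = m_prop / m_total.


PMF = 34550 / 73110 = 0.473

0.473


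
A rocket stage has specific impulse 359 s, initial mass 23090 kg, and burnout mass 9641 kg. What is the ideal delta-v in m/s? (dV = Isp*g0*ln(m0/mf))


Ve = 359 * 9.81 = 3521.79 m/s
dV = 3521.79 * ln(23090/9641) = 3076 m/s

3076 m/s


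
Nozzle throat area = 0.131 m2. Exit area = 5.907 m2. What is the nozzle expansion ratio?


AR = 5.907 / 0.131 = 45.1

45.1


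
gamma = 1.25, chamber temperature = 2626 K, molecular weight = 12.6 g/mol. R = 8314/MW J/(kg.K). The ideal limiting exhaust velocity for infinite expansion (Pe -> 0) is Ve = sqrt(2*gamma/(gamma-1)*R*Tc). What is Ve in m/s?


R = 8314 / 12.6 = 659.84 J/(kg.K)
Ve = sqrt(2 * 1.25 / (1.25 - 1) * 659.84 * 2626) = 4163 m/s

4163 m/s


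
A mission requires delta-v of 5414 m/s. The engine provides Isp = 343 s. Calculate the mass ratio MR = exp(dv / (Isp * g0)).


Ve = 343 * 9.81 = 3364.83 m/s
MR = exp(5414 / 3364.83) = 4.998

4.998


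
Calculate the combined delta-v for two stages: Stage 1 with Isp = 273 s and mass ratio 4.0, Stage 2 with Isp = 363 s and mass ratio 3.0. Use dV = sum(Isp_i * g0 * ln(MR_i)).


dV1 = 273 * 9.81 * ln(4.0) = 3712.7 m/s
dV2 = 363 * 9.81 * ln(3.0) = 3912.2 m/s
Total dV = 3712.7 + 3912.2 = 7624.9 m/s ~ 7625 m/s

7625 m/s


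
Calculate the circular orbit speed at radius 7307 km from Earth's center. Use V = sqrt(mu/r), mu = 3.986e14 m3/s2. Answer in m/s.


V = sqrt(3.986e14 / 7307000) = 7386 m/s

7386 m/s


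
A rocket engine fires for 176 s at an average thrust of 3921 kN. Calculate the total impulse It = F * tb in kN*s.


It = 3921 * 176 = 690096 kN*s

690096 kN*s


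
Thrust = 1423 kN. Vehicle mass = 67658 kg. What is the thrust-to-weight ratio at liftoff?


TWR = 1423000 / (67658 * 9.81) = 2.14

2.14


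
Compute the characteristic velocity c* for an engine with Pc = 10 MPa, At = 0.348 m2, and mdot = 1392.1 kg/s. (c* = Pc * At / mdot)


c* = 10e6 * 0.348 / 1392.1 = 2500 m/s

2500 m/s


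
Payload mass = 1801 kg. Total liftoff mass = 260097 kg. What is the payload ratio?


PR = 1801 / 260097 = 0.0069

0.0069


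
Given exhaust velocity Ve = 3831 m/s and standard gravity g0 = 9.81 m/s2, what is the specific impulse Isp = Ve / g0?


Isp = Ve / g0 = 3831 / 9.81 = 390.5 s

390.5 s


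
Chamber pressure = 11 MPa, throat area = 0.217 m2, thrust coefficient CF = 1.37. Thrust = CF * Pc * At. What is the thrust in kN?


F = 1.37 * 11e6 * 0.217 = 3.2702e+06 N = 3270.2 kN

3270.2 kN


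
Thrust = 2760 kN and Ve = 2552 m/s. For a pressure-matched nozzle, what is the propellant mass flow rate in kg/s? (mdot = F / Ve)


mdot = F / Ve = 2760000 / 2552 = 1081.5 kg/s

1081.5 kg/s


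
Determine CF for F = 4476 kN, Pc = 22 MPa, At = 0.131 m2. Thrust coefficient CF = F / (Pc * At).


CF = 4476000 / (22e6 * 0.131) = 1.55

1.55


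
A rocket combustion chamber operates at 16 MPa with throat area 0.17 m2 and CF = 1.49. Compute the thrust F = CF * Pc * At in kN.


F = 1.49 * 16e6 * 0.17 = 4.0528e+06 N = 4052.8 kN

4052.8 kN


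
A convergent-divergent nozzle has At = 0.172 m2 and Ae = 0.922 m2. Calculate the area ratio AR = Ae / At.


AR = 0.922 / 0.172 = 5.4

5.4


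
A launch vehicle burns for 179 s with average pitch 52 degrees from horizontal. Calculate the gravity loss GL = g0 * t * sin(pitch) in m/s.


GL = 9.81 * 179 * sin(52 deg) = 1384 m/s

1384 m/s


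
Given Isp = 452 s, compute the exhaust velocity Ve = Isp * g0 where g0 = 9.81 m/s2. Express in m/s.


Ve = Isp * g0 = 452 * 9.81 = 4434.1 m/s

4434.1 m/s


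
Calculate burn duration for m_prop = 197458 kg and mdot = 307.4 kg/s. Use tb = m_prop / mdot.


tb = 197458 / 307.4 = 642.3 s

642.3 s


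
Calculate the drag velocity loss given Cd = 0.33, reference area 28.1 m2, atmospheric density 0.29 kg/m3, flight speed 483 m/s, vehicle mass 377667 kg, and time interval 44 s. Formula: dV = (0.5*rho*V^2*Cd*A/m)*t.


D = 0.5 * 0.29 * 483^2 * 0.33 * 28.1 = 313676.89 N
a = 313676.89 / 377667 = 0.8306 m/s2
dV = 0.8306 * 44 = 36.5 m/s

36.5 m/s


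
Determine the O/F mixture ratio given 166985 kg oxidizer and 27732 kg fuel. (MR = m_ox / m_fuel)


MR = 166985 / 27732 = 6.02

6.02


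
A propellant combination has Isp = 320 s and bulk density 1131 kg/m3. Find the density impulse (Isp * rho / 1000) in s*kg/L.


rho*Isp = 320 * 1131 / 1000 = 362 s*kg/L

362 s*kg/L


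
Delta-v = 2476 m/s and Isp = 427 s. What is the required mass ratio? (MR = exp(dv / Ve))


Ve = 427 * 9.81 = 4188.87 m/s
MR = exp(2476 / 4188.87) = 1.806

1.806


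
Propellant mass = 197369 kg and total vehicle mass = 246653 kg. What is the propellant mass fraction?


PMF = 197369 / 246653 = 0.8

0.8


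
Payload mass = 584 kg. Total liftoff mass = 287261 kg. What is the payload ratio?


PR = 584 / 287261 = 0.002

0.002


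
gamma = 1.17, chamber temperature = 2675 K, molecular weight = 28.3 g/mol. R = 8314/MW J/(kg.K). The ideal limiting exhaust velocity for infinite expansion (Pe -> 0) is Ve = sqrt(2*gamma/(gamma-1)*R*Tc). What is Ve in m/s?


R = 8314 / 28.3 = 293.78 J/(kg.K)
Ve = sqrt(2 * 1.17 / (1.17 - 1) * 293.78 * 2675) = 3289 m/s

3289 m/s


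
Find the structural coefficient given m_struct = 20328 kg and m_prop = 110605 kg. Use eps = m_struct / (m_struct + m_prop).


eps = 20328 / (20328 + 110605) = 0.1553

0.1553


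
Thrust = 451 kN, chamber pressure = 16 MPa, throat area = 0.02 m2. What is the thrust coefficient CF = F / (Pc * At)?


CF = 451000 / (16e6 * 0.02) = 1.41

1.41


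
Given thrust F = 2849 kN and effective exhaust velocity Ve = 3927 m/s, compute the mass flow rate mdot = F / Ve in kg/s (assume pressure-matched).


mdot = F / Ve = 2849000 / 3927 = 725.5 kg/s

725.5 kg/s


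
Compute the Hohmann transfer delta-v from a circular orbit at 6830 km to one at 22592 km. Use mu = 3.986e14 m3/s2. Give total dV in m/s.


V1 = sqrt(mu/r1) = 7639.38 m/s
dV1 = V1*(sqrt(2*r2/(r1+r2)) - 1) = 1827.66 m/s
V2 = sqrt(mu/r2) = 4200.41 m/s
dV2 = V2*(1 - sqrt(2*r1/(r1+r2))) = 1338.33 m/s
Total dV = 3166 m/s

3166 m/s


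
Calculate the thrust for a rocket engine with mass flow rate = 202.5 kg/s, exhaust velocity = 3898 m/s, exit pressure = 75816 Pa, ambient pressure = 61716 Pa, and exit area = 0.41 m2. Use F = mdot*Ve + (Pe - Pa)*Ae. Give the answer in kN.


F = 202.5 * 3898 + (75816 - 61716) * 0.41 = 795126.0 N = 795.1 kN

795.1 kN


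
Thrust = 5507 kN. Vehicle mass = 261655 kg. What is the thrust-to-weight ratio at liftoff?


TWR = 5507000 / (261655 * 9.81) = 2.15

2.15


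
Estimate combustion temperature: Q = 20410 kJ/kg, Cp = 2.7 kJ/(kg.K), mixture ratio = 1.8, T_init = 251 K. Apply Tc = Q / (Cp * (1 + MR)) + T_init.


Tc = 20410 / (2.7 * (1 + 1.8)) + 251 = 2951 K

2951 K


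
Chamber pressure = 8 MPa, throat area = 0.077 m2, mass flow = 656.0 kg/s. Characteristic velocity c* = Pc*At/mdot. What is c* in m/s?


c* = 8e6 * 0.077 / 656.0 = 939 m/s

939 m/s


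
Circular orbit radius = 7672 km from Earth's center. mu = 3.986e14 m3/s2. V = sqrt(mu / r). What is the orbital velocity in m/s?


V = sqrt(3.986e14 / 7672000) = 7208 m/s

7208 m/s


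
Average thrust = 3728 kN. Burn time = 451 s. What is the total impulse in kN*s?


It = 3728 * 451 = 1681328 kN*s

1681328 kN*s


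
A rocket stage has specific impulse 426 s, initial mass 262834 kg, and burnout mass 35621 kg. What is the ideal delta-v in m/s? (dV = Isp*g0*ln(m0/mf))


Ve = 426 * 9.81 = 4179.06 m/s
dV = 4179.06 * ln(262834/35621) = 8352 m/s

8352 m/s


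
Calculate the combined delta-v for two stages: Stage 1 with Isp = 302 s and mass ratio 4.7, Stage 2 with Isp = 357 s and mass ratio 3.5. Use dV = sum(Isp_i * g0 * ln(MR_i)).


dV1 = 302 * 9.81 * ln(4.7) = 4584.8 m/s
dV2 = 357 * 9.81 * ln(3.5) = 4387.4 m/s
Total dV = 4584.8 + 4387.4 = 8972.2 m/s ~ 8972 m/s

8972 m/s


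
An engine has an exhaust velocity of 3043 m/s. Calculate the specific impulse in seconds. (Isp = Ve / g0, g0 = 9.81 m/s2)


Isp = Ve / g0 = 3043 / 9.81 = 310.2 s

310.2 s


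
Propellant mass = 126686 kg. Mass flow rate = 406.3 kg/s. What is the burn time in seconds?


tb = 126686 / 406.3 = 311.8 s

311.8 s


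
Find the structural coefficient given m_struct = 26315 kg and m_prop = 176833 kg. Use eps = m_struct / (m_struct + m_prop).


eps = 26315 / (26315 + 176833) = 0.1295

0.1295


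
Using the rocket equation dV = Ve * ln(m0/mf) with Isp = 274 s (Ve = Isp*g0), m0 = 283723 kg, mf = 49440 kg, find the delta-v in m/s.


Ve = 274 * 9.81 = 2687.94 m/s
dV = 2687.94 * ln(283723/49440) = 4696 m/s

4696 m/s


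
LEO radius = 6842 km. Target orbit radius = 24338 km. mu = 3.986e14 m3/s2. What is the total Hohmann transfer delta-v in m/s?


V1 = sqrt(mu/r1) = 7632.68 m/s
dV1 = V1*(sqrt(2*r2/(r1+r2)) - 1) = 1903.98 m/s
V2 = sqrt(mu/r2) = 4046.93 m/s
dV2 = V2*(1 - sqrt(2*r1/(r1+r2))) = 1365.95 m/s
Total dV = 3270 m/s

3270 m/s


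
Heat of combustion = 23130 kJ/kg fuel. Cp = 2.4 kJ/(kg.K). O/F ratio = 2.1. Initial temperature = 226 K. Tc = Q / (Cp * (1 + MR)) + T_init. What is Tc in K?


Tc = 23130 / (2.4 * (1 + 2.1)) + 226 = 3335 K

3335 K


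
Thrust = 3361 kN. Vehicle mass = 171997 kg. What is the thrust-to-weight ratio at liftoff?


TWR = 3361000 / (171997 * 9.81) = 1.99

1.99


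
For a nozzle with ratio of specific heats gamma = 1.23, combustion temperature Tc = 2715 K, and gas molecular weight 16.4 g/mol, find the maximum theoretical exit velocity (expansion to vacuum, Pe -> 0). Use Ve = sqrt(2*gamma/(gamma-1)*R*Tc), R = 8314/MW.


R = 8314 / 16.4 = 506.95 J/(kg.K)
Ve = sqrt(2 * 1.23 / (1.23 - 1) * 506.95 * 2715) = 3837 m/s

3837 m/s


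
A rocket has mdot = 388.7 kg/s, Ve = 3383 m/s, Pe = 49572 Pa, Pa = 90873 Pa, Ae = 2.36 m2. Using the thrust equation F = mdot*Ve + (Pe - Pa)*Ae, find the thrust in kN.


F = 388.7 * 3383 + (49572 - 90873) * 2.36 = 1.2175e+06 N = 1217.5 kN

1217.5 kN


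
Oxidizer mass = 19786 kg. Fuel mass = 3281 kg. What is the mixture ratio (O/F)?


MR = 19786 / 3281 = 6.03

6.03


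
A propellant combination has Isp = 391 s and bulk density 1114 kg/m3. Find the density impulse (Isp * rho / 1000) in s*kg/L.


rho*Isp = 391 * 1114 / 1000 = 436 s*kg/L

436 s*kg/L


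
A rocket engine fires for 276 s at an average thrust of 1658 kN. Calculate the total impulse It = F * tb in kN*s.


It = 1658 * 276 = 457608 kN*s

457608 kN*s


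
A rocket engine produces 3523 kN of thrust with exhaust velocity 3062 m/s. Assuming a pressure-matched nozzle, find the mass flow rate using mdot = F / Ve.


mdot = F / Ve = 3523000 / 3062 = 1150.6 kg/s

1150.6 kg/s


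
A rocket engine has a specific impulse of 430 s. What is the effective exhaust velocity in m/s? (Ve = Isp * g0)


Ve = Isp * g0 = 430 * 9.81 = 4218.3 m/s

4218.3 m/s


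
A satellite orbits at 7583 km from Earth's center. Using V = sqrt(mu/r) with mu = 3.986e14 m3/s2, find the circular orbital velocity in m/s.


V = sqrt(3.986e14 / 7583000) = 7250 m/s

7250 m/s


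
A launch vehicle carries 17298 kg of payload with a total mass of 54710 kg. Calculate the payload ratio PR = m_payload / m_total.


PR = 17298 / 54710 = 0.3162

0.3162


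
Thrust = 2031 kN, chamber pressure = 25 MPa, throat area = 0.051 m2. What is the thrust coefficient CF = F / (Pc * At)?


CF = 2031000 / (25e6 * 0.051) = 1.59

1.59


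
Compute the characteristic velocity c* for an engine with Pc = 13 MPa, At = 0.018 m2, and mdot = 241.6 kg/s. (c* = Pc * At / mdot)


c* = 13e6 * 0.018 / 241.6 = 969 m/s

969 m/s


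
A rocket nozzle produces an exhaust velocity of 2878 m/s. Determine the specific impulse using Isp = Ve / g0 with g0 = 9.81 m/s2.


Isp = Ve / g0 = 2878 / 9.81 = 293.4 s

293.4 s


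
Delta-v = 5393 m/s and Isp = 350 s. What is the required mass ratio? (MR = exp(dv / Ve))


Ve = 350 * 9.81 = 3433.5 m/s
MR = exp(5393 / 3433.5) = 4.81

4.81


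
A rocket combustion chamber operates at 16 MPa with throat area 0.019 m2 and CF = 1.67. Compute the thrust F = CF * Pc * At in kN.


F = 1.67 * 16e6 * 0.019 = 507680.0 N = 507.7 kN

507.7 kN


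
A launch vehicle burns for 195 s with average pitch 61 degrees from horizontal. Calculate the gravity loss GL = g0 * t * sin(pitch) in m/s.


GL = 9.81 * 195 * sin(61 deg) = 1673 m/s

1673 m/s


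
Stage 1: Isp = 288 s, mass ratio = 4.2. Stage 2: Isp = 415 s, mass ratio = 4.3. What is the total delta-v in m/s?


dV1 = 288 * 9.81 * ln(4.2) = 4054.5 m/s
dV2 = 415 * 9.81 * ln(4.3) = 5938.2 m/s
Total dV = 4054.5 + 5938.2 = 9992.7 m/s ~ 9993 m/s

9993 m/s


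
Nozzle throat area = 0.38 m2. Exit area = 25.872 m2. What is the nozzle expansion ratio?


AR = 25.872 / 0.38 = 68.1

68.1


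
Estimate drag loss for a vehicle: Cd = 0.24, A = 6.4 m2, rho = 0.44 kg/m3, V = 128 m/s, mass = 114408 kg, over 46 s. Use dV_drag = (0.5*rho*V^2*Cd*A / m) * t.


D = 0.5 * 0.44 * 128^2 * 0.24 * 6.4 = 5536.48 N
a = 5536.48 / 114408 = 0.0484 m/s2
dV = 0.0484 * 46 = 2.2 m/s

2.2 m/s


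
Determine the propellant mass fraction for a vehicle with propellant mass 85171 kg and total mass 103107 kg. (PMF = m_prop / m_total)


PMF = 85171 / 103107 = 0.826

0.826


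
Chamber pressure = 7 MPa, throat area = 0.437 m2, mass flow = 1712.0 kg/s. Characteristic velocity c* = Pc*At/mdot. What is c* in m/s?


c* = 7e6 * 0.437 / 1712.0 = 1787 m/s

1787 m/s


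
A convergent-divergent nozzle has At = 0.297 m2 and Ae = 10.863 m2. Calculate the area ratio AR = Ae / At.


AR = 10.863 / 0.297 = 36.6

36.6


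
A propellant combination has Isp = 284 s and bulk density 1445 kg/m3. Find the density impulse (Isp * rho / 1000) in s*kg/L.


rho*Isp = 284 * 1445 / 1000 = 410 s*kg/L

410 s*kg/L


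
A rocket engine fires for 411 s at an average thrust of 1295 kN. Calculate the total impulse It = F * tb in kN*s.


It = 1295 * 411 = 532245 kN*s

532245 kN*s


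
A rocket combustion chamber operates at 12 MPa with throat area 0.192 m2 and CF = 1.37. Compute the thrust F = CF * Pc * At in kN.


F = 1.37 * 12e6 * 0.192 = 3.1565e+06 N = 3156.5 kN

3156.5 kN


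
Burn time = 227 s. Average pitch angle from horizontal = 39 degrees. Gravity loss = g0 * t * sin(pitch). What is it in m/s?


GL = 9.81 * 227 * sin(39 deg) = 1401 m/s

1401 m/s


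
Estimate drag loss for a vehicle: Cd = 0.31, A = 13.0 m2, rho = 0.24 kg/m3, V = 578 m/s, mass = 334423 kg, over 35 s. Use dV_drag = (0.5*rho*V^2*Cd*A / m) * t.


D = 0.5 * 0.24 * 578^2 * 0.31 * 13.0 = 161563.02 N
a = 161563.02 / 334423 = 0.4831 m/s2
dV = 0.4831 * 35 = 16.9 m/s

16.9 m/s


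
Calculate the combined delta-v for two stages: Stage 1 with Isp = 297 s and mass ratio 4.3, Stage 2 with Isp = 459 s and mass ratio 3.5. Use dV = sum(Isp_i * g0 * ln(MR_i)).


dV1 = 297 * 9.81 * ln(4.3) = 4249.8 m/s
dV2 = 459 * 9.81 * ln(3.5) = 5640.9 m/s
Total dV = 4249.8 + 5640.9 = 9890.7 m/s ~ 9891 m/s

9891 m/s


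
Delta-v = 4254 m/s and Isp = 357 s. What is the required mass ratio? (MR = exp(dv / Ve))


Ve = 357 * 9.81 = 3502.17 m/s
MR = exp(4254 / 3502.17) = 3.369

3.369


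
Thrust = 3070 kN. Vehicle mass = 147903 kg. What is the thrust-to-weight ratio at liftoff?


TWR = 3070000 / (147903 * 9.81) = 2.12

2.12


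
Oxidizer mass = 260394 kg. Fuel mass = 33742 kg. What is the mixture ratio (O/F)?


MR = 260394 / 33742 = 7.72

7.72


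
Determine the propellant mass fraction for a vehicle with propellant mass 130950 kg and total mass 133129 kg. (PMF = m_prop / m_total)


PMF = 130950 / 133129 = 0.984

0.984


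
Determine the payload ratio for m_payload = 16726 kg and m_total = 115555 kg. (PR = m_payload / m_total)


PR = 16726 / 115555 = 0.1447

0.1447


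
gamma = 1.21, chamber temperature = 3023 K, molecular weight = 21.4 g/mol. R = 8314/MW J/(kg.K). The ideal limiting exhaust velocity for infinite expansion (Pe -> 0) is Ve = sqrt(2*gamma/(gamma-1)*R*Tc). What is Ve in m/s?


R = 8314 / 21.4 = 388.5 J/(kg.K)
Ve = sqrt(2 * 1.21 / (1.21 - 1) * 388.5 * 3023) = 3679 m/s

3679 m/s


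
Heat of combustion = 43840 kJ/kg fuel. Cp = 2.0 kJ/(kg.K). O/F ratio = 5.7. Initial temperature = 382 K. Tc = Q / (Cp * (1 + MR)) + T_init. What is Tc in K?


Tc = 43840 / (2.0 * (1 + 5.7)) + 382 = 3654 K

3654 K


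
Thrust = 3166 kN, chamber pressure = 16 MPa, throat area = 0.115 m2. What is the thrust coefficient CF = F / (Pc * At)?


CF = 3166000 / (16e6 * 0.115) = 1.72

1.72


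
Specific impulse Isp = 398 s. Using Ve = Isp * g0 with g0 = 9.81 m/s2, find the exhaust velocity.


Ve = Isp * g0 = 398 * 9.81 = 3904.4 m/s

3904.4 m/s


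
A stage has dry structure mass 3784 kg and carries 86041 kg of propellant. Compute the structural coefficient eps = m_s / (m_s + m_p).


eps = 3784 / (3784 + 86041) = 0.0421

0.0421


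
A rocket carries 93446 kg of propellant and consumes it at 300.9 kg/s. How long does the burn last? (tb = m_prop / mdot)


tb = 93446 / 300.9 = 310.6 s

310.6 s


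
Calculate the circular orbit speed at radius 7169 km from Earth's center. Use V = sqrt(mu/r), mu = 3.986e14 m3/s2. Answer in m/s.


V = sqrt(3.986e14 / 7169000) = 7457 m/s

7457 m/s


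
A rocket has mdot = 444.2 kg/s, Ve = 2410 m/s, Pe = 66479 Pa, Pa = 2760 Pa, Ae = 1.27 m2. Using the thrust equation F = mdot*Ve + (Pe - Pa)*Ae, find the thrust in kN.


F = 444.2 * 2410 + (66479 - 2760) * 1.27 = 1.1514e+06 N = 1151.4 kN

1151.4 kN


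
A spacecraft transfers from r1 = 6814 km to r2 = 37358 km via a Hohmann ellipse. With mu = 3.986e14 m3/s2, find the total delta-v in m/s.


V1 = sqrt(mu/r1) = 7648.35 m/s
dV1 = V1*(sqrt(2*r2/(r1+r2)) - 1) = 2298.85 m/s
V2 = sqrt(mu/r2) = 3266.46 m/s
dV2 = V2*(1 - sqrt(2*r1/(r1+r2))) = 1452.11 m/s
Total dV = 3751 m/s

3751 m/s


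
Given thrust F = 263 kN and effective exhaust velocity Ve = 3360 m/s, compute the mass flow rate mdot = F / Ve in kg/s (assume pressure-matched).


mdot = F / Ve = 263000 / 3360 = 78.3 kg/s

78.3 kg/s


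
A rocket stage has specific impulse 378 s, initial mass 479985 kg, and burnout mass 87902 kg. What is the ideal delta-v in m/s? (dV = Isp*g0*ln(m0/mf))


Ve = 378 * 9.81 = 3708.18 m/s
dV = 3708.18 * ln(479985/87902) = 6295 m/s

6295 m/s


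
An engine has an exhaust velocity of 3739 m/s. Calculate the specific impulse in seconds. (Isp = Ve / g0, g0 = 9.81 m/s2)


Isp = Ve / g0 = 3739 / 9.81 = 381.1 s

381.1 s


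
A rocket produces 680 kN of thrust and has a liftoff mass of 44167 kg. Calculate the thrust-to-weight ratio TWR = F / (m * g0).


TWR = 680000 / (44167 * 9.81) = 1.57

1.57


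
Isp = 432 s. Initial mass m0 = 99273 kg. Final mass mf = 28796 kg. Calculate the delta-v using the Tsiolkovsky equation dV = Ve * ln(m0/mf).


Ve = 432 * 9.81 = 4237.92 m/s
dV = 4237.92 * ln(99273/28796) = 5245 m/s

5245 m/s


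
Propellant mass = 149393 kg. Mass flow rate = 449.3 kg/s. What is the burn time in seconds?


tb = 149393 / 449.3 = 332.5 s

332.5 s


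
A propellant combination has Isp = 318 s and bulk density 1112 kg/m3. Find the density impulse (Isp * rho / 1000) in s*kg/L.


rho*Isp = 318 * 1112 / 1000 = 354 s*kg/L

354 s*kg/L


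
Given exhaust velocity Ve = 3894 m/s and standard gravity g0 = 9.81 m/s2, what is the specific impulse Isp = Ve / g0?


Isp = Ve / g0 = 3894 / 9.81 = 396.9 s

396.9 s


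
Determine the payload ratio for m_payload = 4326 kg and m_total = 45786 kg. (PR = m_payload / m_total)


PR = 4326 / 45786 = 0.0945

0.0945


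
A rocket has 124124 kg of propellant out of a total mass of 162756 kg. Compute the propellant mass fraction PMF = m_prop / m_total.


PMF = 124124 / 162756 = 0.763

0.763


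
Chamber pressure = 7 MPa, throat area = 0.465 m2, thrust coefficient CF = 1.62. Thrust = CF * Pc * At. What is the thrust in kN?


F = 1.62 * 7e6 * 0.465 = 5.2731e+06 N = 5273.1 kN

5273.1 kN


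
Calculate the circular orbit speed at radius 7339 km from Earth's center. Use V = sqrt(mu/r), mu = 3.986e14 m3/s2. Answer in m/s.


V = sqrt(3.986e14 / 7339000) = 7370 m/s

7370 m/s


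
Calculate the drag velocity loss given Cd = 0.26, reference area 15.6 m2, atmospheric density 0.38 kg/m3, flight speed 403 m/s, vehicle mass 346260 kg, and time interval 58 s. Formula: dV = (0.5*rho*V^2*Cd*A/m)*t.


D = 0.5 * 0.38 * 403^2 * 0.26 * 15.6 = 125158.87 N
a = 125158.87 / 346260 = 0.3615 m/s2
dV = 0.3615 * 58 = 21.0 m/s

21.0 m/s


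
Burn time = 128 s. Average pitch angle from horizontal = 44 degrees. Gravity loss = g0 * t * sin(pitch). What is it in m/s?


GL = 9.81 * 128 * sin(44 deg) = 872 m/s

872 m/s


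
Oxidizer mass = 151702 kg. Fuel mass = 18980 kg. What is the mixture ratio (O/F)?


MR = 151702 / 18980 = 7.99

7.99


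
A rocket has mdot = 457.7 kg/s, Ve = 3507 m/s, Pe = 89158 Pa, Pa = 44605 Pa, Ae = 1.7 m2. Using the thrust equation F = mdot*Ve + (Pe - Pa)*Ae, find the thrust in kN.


F = 457.7 * 3507 + (89158 - 44605) * 1.7 = 1.6809e+06 N = 1680.9 kN

1680.9 kN


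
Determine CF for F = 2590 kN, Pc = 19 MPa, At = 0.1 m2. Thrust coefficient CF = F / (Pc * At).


CF = 2590000 / (19e6 * 0.1) = 1.36

1.36


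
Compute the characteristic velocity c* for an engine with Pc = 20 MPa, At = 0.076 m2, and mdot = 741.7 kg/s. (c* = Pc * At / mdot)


c* = 20e6 * 0.076 / 741.7 = 2049 m/s

2049 m/s


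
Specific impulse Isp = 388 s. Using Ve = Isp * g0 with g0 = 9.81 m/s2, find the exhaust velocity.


Ve = Isp * g0 = 388 * 9.81 = 3806.3 m/s

3806.3 m/s


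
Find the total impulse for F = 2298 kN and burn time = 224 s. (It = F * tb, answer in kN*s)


It = 2298 * 224 = 514752 kN*s

514752 kN*s


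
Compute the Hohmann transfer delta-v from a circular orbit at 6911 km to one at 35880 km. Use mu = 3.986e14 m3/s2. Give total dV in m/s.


V1 = sqrt(mu/r1) = 7594.48 m/s
dV1 = V1*(sqrt(2*r2/(r1+r2)) - 1) = 2240.26 m/s
V2 = sqrt(mu/r2) = 3333.05 m/s
dV2 = V2*(1 - sqrt(2*r1/(r1+r2))) = 1438.74 m/s
Total dV = 3679 m/s

3679 m/s


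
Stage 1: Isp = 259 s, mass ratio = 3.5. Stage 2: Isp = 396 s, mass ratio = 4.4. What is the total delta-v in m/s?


dV1 = 259 * 9.81 * ln(3.5) = 3183.0 m/s
dV2 = 396 * 9.81 * ln(4.4) = 5755.7 m/s
Total dV = 3183.0 + 5755.7 = 8938.7 m/s ~ 8939 m/s

8939 m/s


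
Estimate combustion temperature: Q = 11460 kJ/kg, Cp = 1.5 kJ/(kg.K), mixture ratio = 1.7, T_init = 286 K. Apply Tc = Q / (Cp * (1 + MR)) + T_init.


Tc = 11460 / (1.5 * (1 + 1.7)) + 286 = 3116 K

3116 K


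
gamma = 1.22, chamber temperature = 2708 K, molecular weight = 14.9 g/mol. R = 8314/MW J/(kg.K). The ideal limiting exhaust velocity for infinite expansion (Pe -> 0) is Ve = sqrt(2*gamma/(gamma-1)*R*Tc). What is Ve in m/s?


R = 8314 / 14.9 = 557.99 J/(kg.K)
Ve = sqrt(2 * 1.22 / (1.22 - 1) * 557.99 * 2708) = 4094 m/s

4094 m/s


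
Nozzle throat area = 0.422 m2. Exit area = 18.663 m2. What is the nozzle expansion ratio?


AR = 18.663 / 0.422 = 44.2

44.2


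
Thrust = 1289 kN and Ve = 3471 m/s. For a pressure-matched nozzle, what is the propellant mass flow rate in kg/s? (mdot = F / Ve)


mdot = F / Ve = 1289000 / 3471 = 371.4 kg/s

371.4 kg/s


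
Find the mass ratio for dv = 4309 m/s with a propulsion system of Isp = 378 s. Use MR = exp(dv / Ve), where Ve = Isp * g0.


Ve = 378 * 9.81 = 3708.18 m/s
MR = exp(4309 / 3708.18) = 3.196

3.196


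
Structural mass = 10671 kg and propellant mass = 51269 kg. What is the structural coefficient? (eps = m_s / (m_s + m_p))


eps = 10671 / (10671 + 51269) = 0.1723

0.1723


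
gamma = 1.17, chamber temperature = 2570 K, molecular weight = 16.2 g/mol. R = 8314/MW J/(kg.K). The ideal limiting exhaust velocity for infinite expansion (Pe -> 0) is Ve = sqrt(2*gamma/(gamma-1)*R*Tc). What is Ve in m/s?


R = 8314 / 16.2 = 513.21 J/(kg.K)
Ve = sqrt(2 * 1.17 / (1.17 - 1) * 513.21 * 2570) = 4261 m/s

4261 m/s


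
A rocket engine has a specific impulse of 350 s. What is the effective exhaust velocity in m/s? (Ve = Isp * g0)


Ve = Isp * g0 = 350 * 9.81 = 3433.5 m/s

3433.5 m/s


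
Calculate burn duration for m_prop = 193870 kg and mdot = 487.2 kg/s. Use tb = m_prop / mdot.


tb = 193870 / 487.2 = 397.9 s

397.9 s


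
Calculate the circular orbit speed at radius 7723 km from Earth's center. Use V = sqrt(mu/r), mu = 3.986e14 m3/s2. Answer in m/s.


V = sqrt(3.986e14 / 7723000) = 7184 m/s

7184 m/s


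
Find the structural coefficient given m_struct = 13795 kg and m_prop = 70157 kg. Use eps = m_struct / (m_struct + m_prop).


eps = 13795 / (13795 + 70157) = 0.1643

0.1643


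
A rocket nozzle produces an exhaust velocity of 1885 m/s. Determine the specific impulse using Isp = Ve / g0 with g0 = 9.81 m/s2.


Isp = Ve / g0 = 1885 / 9.81 = 192.2 s

192.2 s


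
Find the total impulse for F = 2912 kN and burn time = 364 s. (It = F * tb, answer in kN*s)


It = 2912 * 364 = 1059968 kN*s

1059968 kN*s


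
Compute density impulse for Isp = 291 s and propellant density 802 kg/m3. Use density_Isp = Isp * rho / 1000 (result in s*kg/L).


rho*Isp = 291 * 802 / 1000 = 233 s*kg/L

233 s*kg/L


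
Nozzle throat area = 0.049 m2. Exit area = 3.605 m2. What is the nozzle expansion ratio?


AR = 3.605 / 0.049 = 73.6

73.6


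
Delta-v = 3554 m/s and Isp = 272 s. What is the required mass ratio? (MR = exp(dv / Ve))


Ve = 272 * 9.81 = 2668.32 m/s
MR = exp(3554 / 2668.32) = 3.788

3.788


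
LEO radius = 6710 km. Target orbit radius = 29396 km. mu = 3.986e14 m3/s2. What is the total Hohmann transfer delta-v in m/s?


V1 = sqrt(mu/r1) = 7707.39 m/s
dV1 = V1*(sqrt(2*r2/(r1+r2)) - 1) = 2127.66 m/s
V2 = sqrt(mu/r2) = 3682.35 m/s
dV2 = V2*(1 - sqrt(2*r1/(r1+r2))) = 1437.37 m/s
Total dV = 3565 m/s

3565 m/s


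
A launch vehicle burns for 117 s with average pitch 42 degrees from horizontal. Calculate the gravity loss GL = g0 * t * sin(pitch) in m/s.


GL = 9.81 * 117 * sin(42 deg) = 768 m/s

768 m/s


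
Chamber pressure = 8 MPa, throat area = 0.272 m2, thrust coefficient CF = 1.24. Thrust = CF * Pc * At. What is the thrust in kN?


F = 1.24 * 8e6 * 0.272 = 2.6982e+06 N = 2698.2 kN

2698.2 kN


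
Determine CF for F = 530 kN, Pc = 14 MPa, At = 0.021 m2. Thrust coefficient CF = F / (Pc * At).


CF = 530000 / (14e6 * 0.021) = 1.8

1.8


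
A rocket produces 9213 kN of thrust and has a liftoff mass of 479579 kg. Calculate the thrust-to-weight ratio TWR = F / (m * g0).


TWR = 9213000 / (479579 * 9.81) = 1.96

1.96


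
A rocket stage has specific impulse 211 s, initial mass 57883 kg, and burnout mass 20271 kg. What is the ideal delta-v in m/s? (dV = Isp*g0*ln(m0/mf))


Ve = 211 * 9.81 = 2069.91 m/s
dV = 2069.91 * ln(57883/20271) = 2172 m/s

2172 m/s


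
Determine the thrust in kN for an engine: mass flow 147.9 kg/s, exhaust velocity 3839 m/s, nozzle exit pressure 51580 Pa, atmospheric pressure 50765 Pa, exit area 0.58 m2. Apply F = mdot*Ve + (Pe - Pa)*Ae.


F = 147.9 * 3839 + (51580 - 50765) * 0.58 = 568261.0 N = 568.3 kN

568.3 kN


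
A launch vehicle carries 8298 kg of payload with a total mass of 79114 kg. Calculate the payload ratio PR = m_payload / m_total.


PR = 8298 / 79114 = 0.1049

0.1049


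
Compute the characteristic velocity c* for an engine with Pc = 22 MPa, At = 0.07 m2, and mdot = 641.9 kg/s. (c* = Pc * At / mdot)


c* = 22e6 * 0.07 / 641.9 = 2399 m/s

2399 m/s


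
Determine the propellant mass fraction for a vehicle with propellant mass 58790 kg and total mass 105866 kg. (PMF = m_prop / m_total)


PMF = 58790 / 105866 = 0.555

0.555


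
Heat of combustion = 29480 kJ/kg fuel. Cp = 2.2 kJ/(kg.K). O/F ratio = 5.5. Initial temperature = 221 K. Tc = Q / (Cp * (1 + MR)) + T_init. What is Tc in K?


Tc = 29480 / (2.2 * (1 + 5.5)) + 221 = 2283 K

2283 K


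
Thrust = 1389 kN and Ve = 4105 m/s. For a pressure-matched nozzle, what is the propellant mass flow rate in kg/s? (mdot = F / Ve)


mdot = F / Ve = 1389000 / 4105 = 338.4 kg/s

338.4 kg/s


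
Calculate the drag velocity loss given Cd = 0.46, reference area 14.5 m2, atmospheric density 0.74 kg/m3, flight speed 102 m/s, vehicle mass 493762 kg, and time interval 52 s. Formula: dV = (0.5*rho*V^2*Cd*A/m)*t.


D = 0.5 * 0.74 * 102^2 * 0.46 * 14.5 = 25676.03 N
a = 25676.03 / 493762 = 0.052 m/s2
dV = 0.052 * 52 = 2.7 m/s

2.7 m/s


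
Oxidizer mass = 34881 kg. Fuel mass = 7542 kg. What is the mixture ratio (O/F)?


MR = 34881 / 7542 = 4.62

4.62


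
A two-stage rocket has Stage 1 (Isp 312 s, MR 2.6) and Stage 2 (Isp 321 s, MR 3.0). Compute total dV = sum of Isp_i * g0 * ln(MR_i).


dV1 = 312 * 9.81 * ln(2.6) = 2924.6 m/s
dV2 = 321 * 9.81 * ln(3.0) = 3459.5 m/s
Total dV = 2924.6 + 3459.5 = 6384.1 m/s ~ 6384 m/s

6384 m/s


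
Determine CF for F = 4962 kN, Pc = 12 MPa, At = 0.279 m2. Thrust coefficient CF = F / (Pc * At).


CF = 4962000 / (12e6 * 0.279) = 1.48

1.48


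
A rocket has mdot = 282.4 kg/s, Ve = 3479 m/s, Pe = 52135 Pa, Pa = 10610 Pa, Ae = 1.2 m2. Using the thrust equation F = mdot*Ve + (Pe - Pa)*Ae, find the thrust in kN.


F = 282.4 * 3479 + (52135 - 10610) * 1.2 = 1.0323e+06 N = 1032.3 kN

1032.3 kN


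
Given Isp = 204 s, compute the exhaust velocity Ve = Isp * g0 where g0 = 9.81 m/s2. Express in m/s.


Ve = Isp * g0 = 204 * 9.81 = 2001.2 m/s

2001.2 m/s


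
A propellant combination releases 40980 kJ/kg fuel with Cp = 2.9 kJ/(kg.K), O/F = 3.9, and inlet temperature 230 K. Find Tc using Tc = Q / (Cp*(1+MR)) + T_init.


Tc = 40980 / (2.9 * (1 + 3.9)) + 230 = 3114 K

3114 K


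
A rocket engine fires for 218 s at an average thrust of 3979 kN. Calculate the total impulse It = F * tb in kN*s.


It = 3979 * 218 = 867422 kN*s

867422 kN*s


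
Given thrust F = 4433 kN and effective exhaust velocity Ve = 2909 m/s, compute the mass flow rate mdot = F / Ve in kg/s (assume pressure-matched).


mdot = F / Ve = 4433000 / 2909 = 1523.9 kg/s

1523.9 kg/s


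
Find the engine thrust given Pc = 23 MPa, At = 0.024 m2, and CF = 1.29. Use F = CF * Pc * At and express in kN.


F = 1.29 * 23e6 * 0.024 = 712080.0 N = 712.1 kN

712.1 kN


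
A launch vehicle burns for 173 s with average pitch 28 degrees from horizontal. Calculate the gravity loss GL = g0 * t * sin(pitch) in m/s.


GL = 9.81 * 173 * sin(28 deg) = 797 m/s

797 m/s


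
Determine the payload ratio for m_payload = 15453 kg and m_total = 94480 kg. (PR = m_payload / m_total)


PR = 15453 / 94480 = 0.1636

0.1636


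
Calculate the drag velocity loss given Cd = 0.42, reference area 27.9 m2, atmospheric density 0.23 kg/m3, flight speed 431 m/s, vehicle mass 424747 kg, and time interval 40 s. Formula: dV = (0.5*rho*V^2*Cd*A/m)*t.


D = 0.5 * 0.23 * 431^2 * 0.42 * 27.9 = 250325.95 N
a = 250325.95 / 424747 = 0.5894 m/s2
dV = 0.5894 * 40 = 23.6 m/s

23.6 m/s


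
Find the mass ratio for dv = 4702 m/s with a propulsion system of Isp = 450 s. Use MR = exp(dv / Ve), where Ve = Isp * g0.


Ve = 450 * 9.81 = 4414.5 m/s
MR = exp(4702 / 4414.5) = 2.901

2.901


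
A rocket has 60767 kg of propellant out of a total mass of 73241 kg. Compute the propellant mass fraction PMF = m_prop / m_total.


PMF = 60767 / 73241 = 0.83

0.83


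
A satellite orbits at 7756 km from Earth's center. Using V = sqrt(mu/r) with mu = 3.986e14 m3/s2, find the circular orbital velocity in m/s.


V = sqrt(3.986e14 / 7756000) = 7169 m/s

7169 m/s


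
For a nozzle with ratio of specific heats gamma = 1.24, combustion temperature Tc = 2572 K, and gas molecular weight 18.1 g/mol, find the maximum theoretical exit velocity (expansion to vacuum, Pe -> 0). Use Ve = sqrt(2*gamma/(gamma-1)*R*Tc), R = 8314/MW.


R = 8314 / 18.1 = 459.34 J/(kg.K)
Ve = sqrt(2 * 1.24 / (1.24 - 1) * 459.34 * 2572) = 3494 m/s

3494 m/s


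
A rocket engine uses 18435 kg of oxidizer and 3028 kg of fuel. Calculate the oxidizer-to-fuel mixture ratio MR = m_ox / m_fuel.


MR = 18435 / 3028 = 6.09

6.09


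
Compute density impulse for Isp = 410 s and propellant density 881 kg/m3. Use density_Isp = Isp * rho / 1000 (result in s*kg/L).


rho*Isp = 410 * 881 / 1000 = 361 s*kg/L

361 s*kg/L


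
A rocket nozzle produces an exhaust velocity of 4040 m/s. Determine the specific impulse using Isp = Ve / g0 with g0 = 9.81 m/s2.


Isp = Ve / g0 = 4040 / 9.81 = 411.8 s

411.8 s


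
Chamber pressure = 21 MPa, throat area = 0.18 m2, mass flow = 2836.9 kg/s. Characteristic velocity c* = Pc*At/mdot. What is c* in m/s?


c* = 21e6 * 0.18 / 2836.9 = 1332 m/s

1332 m/s


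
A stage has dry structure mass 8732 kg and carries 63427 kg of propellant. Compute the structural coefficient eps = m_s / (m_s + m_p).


eps = 8732 / (8732 + 63427) = 0.121

0.121


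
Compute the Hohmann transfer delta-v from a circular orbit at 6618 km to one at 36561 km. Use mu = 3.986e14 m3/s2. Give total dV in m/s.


V1 = sqrt(mu/r1) = 7760.78 m/s
dV1 = V1*(sqrt(2*r2/(r1+r2)) - 1) = 2338.56 m/s
V2 = sqrt(mu/r2) = 3301.87 m/s
dV2 = V2*(1 - sqrt(2*r1/(r1+r2))) = 1473.76 m/s
Total dV = 3812 m/s

3812 m/s


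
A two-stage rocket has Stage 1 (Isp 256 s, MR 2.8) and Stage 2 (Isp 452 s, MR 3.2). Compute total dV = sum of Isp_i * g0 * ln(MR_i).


dV1 = 256 * 9.81 * ln(2.8) = 2585.7 m/s
dV2 = 452 * 9.81 * ln(3.2) = 5157.6 m/s
Total dV = 2585.7 + 5157.6 = 7743.3 m/s ~ 7743 m/s

7743 m/s


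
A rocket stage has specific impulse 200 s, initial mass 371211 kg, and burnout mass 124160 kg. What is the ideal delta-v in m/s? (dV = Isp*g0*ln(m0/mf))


Ve = 200 * 9.81 = 1962.0 m/s
dV = 1962.0 * ln(371211/124160) = 2149 m/s

2149 m/s


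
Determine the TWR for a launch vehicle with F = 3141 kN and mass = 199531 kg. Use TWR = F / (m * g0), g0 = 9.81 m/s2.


TWR = 3141000 / (199531 * 9.81) = 1.6

1.6


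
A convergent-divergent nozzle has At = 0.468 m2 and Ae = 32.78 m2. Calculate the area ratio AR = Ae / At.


AR = 32.78 / 0.468 = 70.0

70.0


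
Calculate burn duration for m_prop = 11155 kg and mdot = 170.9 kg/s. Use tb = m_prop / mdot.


tb = 11155 / 170.9 = 65.3 s

65.3 s


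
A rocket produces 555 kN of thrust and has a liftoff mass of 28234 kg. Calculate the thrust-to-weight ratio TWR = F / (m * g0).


TWR = 555000 / (28234 * 9.81) = 2.0

2.0


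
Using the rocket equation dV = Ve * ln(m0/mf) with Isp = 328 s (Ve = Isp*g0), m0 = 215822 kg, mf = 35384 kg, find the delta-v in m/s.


Ve = 328 * 9.81 = 3217.68 m/s
dV = 3217.68 * ln(215822/35384) = 5818 m/s

5818 m/s


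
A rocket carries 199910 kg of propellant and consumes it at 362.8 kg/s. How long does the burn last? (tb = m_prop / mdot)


tb = 199910 / 362.8 = 551.0 s

551.0 s


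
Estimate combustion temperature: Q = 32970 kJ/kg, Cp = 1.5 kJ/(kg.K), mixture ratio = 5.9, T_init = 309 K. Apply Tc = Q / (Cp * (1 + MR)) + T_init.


Tc = 32970 / (1.5 * (1 + 5.9)) + 309 = 3495 K

3495 K


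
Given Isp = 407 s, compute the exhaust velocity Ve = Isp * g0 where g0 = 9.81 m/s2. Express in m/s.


Ve = Isp * g0 = 407 * 9.81 = 3992.7 m/s

3992.7 m/s


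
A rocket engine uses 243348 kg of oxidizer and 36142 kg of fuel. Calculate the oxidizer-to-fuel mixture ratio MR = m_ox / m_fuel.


MR = 243348 / 36142 = 6.73

6.73


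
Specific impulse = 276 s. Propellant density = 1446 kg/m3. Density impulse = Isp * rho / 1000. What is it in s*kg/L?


rho*Isp = 276 * 1446 / 1000 = 399 s*kg/L

399 s*kg/L


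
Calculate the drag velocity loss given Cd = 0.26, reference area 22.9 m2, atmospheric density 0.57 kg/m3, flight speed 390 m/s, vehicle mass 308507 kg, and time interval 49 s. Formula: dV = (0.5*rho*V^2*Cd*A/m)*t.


D = 0.5 * 0.57 * 390^2 * 0.26 * 22.9 = 258096.97 N
a = 258096.97 / 308507 = 0.8366 m/s2
dV = 0.8366 * 49 = 41.0 m/s

41.0 m/s


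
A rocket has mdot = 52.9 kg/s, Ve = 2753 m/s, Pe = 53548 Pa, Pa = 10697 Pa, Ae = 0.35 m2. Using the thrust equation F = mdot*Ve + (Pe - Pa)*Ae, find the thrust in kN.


F = 52.9 * 2753 + (53548 - 10697) * 0.35 = 160632.0 N = 160.6 kN

160.6 kN


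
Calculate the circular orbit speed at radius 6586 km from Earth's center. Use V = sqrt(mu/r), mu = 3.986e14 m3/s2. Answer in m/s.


V = sqrt(3.986e14 / 6586000) = 7780 m/s

7780 m/s


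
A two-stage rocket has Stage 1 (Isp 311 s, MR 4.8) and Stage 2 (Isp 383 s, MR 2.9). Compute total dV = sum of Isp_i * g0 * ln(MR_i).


dV1 = 311 * 9.81 * ln(4.8) = 4785.7 m/s
dV2 = 383 * 9.81 * ln(2.9) = 4000.4 m/s
Total dV = 4785.7 + 4000.4 = 8786.1 m/s ~ 8786 m/s

8786 m/s


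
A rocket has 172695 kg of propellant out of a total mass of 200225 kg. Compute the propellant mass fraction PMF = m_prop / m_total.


PMF = 172695 / 200225 = 0.863

0.863


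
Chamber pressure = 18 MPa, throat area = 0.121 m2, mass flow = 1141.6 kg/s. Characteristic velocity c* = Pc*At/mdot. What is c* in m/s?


c* = 18e6 * 0.121 / 1141.6 = 1908 m/s

1908 m/s


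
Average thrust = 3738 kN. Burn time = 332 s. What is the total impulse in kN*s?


It = 3738 * 332 = 1241016 kN*s

1241016 kN*s


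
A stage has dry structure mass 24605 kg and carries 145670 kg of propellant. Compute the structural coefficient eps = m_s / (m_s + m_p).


eps = 24605 / (24605 + 145670) = 0.1445

0.1445


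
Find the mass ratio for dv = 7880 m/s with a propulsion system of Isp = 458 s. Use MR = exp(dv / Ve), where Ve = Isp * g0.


Ve = 458 * 9.81 = 4492.98 m/s
MR = exp(7880 / 4492.98) = 5.777

5.777


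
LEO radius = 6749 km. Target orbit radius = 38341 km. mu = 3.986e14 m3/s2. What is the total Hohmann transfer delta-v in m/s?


V1 = sqrt(mu/r1) = 7685.09 m/s
dV1 = V1*(sqrt(2*r2/(r1+r2)) - 1) = 2336.94 m/s
V2 = sqrt(mu/r2) = 3224.31 m/s
dV2 = V2*(1 - sqrt(2*r1/(r1+r2))) = 1460.18 m/s
Total dV = 3797 m/s

3797 m/s


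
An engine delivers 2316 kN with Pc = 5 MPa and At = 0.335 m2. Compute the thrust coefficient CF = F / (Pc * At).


CF = 2316000 / (5e6 * 0.335) = 1.38

1.38


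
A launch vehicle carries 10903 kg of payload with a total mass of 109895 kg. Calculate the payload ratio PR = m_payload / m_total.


PR = 10903 / 109895 = 0.0992

0.0992


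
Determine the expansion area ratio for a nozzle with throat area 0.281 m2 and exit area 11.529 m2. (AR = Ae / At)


AR = 11.529 / 0.281 = 41.0

41.0


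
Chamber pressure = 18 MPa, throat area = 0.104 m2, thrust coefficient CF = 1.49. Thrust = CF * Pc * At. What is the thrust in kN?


F = 1.49 * 18e6 * 0.104 = 2.7893e+06 N = 2789.3 kN

2789.3 kN


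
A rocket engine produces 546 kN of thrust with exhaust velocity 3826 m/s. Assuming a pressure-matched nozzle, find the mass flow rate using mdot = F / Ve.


mdot = F / Ve = 546000 / 3826 = 142.7 kg/s

142.7 kg/s


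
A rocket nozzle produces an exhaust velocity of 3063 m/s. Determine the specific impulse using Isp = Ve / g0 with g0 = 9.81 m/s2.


Isp = Ve / g0 = 3063 / 9.81 = 312.2 s

312.2 s
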